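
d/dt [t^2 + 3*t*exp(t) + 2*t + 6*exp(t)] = 3*t*exp(t) + 2*t + 9*exp(t) + 2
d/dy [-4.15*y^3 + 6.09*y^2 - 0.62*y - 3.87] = -12.45*y^2 + 12.18*y - 0.62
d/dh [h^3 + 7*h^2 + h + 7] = 3*h^2 + 14*h + 1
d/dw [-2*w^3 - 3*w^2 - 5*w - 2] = -6*w^2 - 6*w - 5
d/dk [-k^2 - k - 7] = -2*k - 1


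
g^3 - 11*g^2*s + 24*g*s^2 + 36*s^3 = (g - 6*s)^2*(g + s)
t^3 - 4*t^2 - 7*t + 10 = (t - 5)*(t - 1)*(t + 2)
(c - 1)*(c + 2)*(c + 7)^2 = c^4 + 15*c^3 + 61*c^2 + 21*c - 98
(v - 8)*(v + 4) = v^2 - 4*v - 32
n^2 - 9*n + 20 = (n - 5)*(n - 4)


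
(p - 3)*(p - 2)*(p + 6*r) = p^3 + 6*p^2*r - 5*p^2 - 30*p*r + 6*p + 36*r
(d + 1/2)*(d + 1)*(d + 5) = d^3 + 13*d^2/2 + 8*d + 5/2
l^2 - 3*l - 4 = (l - 4)*(l + 1)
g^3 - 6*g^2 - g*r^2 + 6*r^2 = (g - 6)*(g - r)*(g + r)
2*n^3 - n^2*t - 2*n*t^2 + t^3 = (-2*n + t)*(-n + t)*(n + t)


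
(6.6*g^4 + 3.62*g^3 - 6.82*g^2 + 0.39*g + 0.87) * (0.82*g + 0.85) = 5.412*g^5 + 8.5784*g^4 - 2.5154*g^3 - 5.4772*g^2 + 1.0449*g + 0.7395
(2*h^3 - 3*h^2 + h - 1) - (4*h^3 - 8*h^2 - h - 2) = -2*h^3 + 5*h^2 + 2*h + 1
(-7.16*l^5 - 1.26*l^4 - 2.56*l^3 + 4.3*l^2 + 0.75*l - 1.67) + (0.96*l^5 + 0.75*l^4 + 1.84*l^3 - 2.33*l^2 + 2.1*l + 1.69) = -6.2*l^5 - 0.51*l^4 - 0.72*l^3 + 1.97*l^2 + 2.85*l + 0.02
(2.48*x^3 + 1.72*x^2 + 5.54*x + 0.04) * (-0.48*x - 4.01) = -1.1904*x^4 - 10.7704*x^3 - 9.5564*x^2 - 22.2346*x - 0.1604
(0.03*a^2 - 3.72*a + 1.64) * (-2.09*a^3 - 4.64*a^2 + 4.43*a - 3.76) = -0.0627*a^5 + 7.6356*a^4 + 13.9661*a^3 - 24.202*a^2 + 21.2524*a - 6.1664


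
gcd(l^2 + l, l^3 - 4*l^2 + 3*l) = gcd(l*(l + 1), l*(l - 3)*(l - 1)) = l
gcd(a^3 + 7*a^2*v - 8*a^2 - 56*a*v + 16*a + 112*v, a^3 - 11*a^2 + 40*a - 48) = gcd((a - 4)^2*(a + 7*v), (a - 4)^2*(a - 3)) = a^2 - 8*a + 16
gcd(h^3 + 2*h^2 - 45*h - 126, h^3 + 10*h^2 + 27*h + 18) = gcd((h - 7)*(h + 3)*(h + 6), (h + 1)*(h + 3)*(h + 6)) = h^2 + 9*h + 18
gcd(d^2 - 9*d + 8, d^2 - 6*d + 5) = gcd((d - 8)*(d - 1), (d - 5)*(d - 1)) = d - 1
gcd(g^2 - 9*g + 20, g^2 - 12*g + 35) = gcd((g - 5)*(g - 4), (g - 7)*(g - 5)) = g - 5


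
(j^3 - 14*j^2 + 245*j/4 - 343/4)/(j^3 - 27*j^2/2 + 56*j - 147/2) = (j - 7/2)/(j - 3)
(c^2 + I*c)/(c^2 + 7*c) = (c + I)/(c + 7)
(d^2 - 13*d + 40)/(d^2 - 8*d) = (d - 5)/d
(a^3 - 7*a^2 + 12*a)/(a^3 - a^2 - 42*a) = (-a^2 + 7*a - 12)/(-a^2 + a + 42)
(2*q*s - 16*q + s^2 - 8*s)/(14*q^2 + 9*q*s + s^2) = (s - 8)/(7*q + s)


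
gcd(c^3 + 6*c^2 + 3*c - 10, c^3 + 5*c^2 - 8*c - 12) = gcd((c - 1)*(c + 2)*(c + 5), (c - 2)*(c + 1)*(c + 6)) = 1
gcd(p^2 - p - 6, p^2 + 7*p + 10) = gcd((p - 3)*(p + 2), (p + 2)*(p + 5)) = p + 2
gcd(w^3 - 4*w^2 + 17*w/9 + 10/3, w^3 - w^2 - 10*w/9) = w^2 - w - 10/9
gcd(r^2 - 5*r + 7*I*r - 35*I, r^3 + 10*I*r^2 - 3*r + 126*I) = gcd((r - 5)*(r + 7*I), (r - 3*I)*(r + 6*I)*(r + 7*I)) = r + 7*I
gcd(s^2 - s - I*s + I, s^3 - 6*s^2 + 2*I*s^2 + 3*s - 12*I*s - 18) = s - I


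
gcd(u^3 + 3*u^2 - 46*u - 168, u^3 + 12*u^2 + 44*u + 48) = u^2 + 10*u + 24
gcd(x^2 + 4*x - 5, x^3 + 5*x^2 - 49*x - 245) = x + 5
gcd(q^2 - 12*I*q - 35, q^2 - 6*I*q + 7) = q - 7*I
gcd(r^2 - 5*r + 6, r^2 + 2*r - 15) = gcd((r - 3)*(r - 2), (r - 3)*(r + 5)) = r - 3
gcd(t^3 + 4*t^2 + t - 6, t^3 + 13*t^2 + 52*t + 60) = t + 2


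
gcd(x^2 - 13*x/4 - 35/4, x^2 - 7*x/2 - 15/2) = x - 5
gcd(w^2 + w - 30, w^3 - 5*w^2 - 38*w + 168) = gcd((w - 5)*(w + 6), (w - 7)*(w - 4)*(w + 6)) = w + 6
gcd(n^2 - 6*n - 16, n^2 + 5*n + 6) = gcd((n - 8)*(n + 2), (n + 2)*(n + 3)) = n + 2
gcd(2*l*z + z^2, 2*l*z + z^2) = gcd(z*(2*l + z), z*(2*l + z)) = 2*l*z + z^2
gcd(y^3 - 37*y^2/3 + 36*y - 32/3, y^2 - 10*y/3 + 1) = y - 1/3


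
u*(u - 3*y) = u^2 - 3*u*y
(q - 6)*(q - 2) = q^2 - 8*q + 12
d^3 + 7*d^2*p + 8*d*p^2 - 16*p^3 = (d - p)*(d + 4*p)^2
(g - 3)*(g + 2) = g^2 - g - 6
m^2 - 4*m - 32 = (m - 8)*(m + 4)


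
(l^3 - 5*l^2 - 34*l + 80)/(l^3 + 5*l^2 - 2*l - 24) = (l^2 - 3*l - 40)/(l^2 + 7*l + 12)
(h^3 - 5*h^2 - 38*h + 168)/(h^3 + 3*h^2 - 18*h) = (h^2 - 11*h + 28)/(h*(h - 3))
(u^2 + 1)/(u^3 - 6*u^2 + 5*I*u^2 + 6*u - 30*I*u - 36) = (u + I)/(u^2 + 6*u*(-1 + I) - 36*I)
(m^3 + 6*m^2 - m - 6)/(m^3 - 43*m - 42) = (m - 1)/(m - 7)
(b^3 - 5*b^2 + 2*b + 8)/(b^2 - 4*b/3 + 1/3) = 3*(b^3 - 5*b^2 + 2*b + 8)/(3*b^2 - 4*b + 1)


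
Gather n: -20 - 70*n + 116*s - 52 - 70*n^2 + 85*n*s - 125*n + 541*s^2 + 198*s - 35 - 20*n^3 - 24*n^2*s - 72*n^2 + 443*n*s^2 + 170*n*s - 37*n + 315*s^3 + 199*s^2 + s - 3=-20*n^3 + n^2*(-24*s - 142) + n*(443*s^2 + 255*s - 232) + 315*s^3 + 740*s^2 + 315*s - 110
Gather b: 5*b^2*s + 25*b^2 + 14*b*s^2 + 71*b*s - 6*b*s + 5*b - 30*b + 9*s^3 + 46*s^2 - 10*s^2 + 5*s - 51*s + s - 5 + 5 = b^2*(5*s + 25) + b*(14*s^2 + 65*s - 25) + 9*s^3 + 36*s^2 - 45*s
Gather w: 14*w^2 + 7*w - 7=14*w^2 + 7*w - 7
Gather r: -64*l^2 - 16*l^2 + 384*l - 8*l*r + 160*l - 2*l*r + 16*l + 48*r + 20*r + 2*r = -80*l^2 + 560*l + r*(70 - 10*l)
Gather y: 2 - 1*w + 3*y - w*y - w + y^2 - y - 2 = -2*w + y^2 + y*(2 - w)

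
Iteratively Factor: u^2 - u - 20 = (u + 4)*(u - 5)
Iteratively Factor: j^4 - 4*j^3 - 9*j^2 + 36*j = (j - 4)*(j^3 - 9*j) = j*(j - 4)*(j^2 - 9) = j*(j - 4)*(j + 3)*(j - 3)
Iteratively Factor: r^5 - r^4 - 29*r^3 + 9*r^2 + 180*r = (r + 4)*(r^4 - 5*r^3 - 9*r^2 + 45*r) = (r - 3)*(r + 4)*(r^3 - 2*r^2 - 15*r) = (r - 3)*(r + 3)*(r + 4)*(r^2 - 5*r) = r*(r - 3)*(r + 3)*(r + 4)*(r - 5)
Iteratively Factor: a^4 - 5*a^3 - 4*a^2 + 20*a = (a - 5)*(a^3 - 4*a) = (a - 5)*(a - 2)*(a^2 + 2*a) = a*(a - 5)*(a - 2)*(a + 2)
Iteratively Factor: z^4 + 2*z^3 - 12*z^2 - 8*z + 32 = (z + 2)*(z^3 - 12*z + 16) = (z - 2)*(z + 2)*(z^2 + 2*z - 8) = (z - 2)*(z + 2)*(z + 4)*(z - 2)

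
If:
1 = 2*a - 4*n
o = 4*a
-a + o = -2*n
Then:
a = 1/8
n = -3/16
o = 1/2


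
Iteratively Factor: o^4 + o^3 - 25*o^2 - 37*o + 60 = (o + 3)*(o^3 - 2*o^2 - 19*o + 20) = (o - 5)*(o + 3)*(o^2 + 3*o - 4) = (o - 5)*(o - 1)*(o + 3)*(o + 4)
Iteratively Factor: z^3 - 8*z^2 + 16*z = (z - 4)*(z^2 - 4*z) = z*(z - 4)*(z - 4)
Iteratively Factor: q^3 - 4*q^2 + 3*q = (q)*(q^2 - 4*q + 3) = q*(q - 1)*(q - 3)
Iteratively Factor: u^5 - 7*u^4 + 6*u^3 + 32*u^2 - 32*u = (u - 4)*(u^4 - 3*u^3 - 6*u^2 + 8*u) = u*(u - 4)*(u^3 - 3*u^2 - 6*u + 8) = u*(u - 4)^2*(u^2 + u - 2) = u*(u - 4)^2*(u - 1)*(u + 2)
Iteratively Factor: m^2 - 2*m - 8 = (m - 4)*(m + 2)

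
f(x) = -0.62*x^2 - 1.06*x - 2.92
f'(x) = -1.24*x - 1.06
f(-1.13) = -2.51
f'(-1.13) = 0.34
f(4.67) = -21.39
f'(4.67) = -6.85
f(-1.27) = -2.57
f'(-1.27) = 0.51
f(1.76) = -6.71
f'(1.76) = -3.24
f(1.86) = -7.04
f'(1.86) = -3.37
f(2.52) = -9.53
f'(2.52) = -4.18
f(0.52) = -3.64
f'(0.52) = -1.70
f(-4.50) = -10.70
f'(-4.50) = 4.52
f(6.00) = -31.60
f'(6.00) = -8.50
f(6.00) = -31.60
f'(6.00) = -8.50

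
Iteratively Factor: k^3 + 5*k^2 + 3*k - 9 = (k - 1)*(k^2 + 6*k + 9) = (k - 1)*(k + 3)*(k + 3)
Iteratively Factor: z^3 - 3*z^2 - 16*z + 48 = (z + 4)*(z^2 - 7*z + 12) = (z - 4)*(z + 4)*(z - 3)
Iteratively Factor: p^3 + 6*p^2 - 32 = (p + 4)*(p^2 + 2*p - 8) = (p - 2)*(p + 4)*(p + 4)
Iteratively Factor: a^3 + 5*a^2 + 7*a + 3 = (a + 3)*(a^2 + 2*a + 1) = (a + 1)*(a + 3)*(a + 1)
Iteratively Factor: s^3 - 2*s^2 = (s)*(s^2 - 2*s) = s^2*(s - 2)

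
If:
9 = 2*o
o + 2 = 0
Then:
No Solution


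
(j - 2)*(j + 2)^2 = j^3 + 2*j^2 - 4*j - 8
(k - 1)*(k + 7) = k^2 + 6*k - 7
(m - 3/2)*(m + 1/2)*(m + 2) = m^3 + m^2 - 11*m/4 - 3/2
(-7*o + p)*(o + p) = -7*o^2 - 6*o*p + p^2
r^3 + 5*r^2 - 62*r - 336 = (r - 8)*(r + 6)*(r + 7)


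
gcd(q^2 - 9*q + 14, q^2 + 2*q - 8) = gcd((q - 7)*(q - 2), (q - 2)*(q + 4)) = q - 2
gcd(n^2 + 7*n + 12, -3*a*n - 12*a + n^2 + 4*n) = n + 4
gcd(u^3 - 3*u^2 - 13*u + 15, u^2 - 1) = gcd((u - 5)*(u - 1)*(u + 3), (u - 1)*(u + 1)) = u - 1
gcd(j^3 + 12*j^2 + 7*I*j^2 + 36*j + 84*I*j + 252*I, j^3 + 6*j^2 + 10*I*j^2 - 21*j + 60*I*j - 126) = j^2 + j*(6 + 7*I) + 42*I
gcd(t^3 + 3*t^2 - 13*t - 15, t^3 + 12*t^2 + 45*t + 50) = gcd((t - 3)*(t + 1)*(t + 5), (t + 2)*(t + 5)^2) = t + 5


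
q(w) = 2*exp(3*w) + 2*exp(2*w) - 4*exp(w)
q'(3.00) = 50151.88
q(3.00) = 16932.68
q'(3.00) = 50151.88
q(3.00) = 16932.68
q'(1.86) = 1729.79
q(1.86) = 586.98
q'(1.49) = 585.14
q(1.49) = 196.34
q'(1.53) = 657.80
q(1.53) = 221.17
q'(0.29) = 16.12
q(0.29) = 3.00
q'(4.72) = 8517493.40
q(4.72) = 2847253.16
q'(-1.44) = -0.64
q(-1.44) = -0.81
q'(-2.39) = -0.33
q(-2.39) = -0.35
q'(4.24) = 2025205.26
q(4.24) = 678094.97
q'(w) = 6*exp(3*w) + 4*exp(2*w) - 4*exp(w)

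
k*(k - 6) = k^2 - 6*k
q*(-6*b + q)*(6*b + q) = -36*b^2*q + q^3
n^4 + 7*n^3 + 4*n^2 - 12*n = n*(n - 1)*(n + 2)*(n + 6)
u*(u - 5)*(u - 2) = u^3 - 7*u^2 + 10*u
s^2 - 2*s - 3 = (s - 3)*(s + 1)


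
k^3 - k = k*(k - 1)*(k + 1)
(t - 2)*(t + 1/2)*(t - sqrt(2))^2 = t^4 - 2*sqrt(2)*t^3 - 3*t^3/2 + t^2 + 3*sqrt(2)*t^2 - 3*t + 2*sqrt(2)*t - 2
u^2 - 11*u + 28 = (u - 7)*(u - 4)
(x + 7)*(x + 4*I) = x^2 + 7*x + 4*I*x + 28*I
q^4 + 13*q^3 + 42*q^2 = q^2*(q + 6)*(q + 7)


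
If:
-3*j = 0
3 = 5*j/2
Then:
No Solution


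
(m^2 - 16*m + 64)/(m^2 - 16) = (m^2 - 16*m + 64)/(m^2 - 16)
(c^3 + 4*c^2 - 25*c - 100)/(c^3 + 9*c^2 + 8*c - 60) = (c^2 - c - 20)/(c^2 + 4*c - 12)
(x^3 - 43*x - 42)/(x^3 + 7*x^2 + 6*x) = (x - 7)/x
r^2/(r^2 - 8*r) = r/(r - 8)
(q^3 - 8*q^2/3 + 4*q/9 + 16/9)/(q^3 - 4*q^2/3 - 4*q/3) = (q - 4/3)/q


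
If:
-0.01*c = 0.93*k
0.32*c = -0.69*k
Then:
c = 0.00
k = 0.00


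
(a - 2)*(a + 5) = a^2 + 3*a - 10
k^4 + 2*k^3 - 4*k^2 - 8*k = k*(k - 2)*(k + 2)^2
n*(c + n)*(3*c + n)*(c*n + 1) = 3*c^3*n^2 + 4*c^2*n^3 + 3*c^2*n + c*n^4 + 4*c*n^2 + n^3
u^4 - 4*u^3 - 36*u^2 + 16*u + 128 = (u - 8)*(u - 2)*(u + 2)*(u + 4)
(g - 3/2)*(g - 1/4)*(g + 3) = g^3 + 5*g^2/4 - 39*g/8 + 9/8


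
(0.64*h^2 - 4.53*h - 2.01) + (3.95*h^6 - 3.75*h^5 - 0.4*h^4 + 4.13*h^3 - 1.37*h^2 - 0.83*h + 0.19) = 3.95*h^6 - 3.75*h^5 - 0.4*h^4 + 4.13*h^3 - 0.73*h^2 - 5.36*h - 1.82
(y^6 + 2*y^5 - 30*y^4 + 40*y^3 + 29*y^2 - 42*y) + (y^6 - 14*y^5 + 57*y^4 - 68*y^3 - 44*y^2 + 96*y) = 2*y^6 - 12*y^5 + 27*y^4 - 28*y^3 - 15*y^2 + 54*y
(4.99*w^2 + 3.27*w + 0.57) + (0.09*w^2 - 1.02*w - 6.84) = 5.08*w^2 + 2.25*w - 6.27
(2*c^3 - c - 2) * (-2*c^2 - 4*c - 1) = -4*c^5 - 8*c^4 + 8*c^2 + 9*c + 2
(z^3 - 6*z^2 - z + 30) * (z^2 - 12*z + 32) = z^5 - 18*z^4 + 103*z^3 - 150*z^2 - 392*z + 960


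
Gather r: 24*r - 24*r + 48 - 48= 0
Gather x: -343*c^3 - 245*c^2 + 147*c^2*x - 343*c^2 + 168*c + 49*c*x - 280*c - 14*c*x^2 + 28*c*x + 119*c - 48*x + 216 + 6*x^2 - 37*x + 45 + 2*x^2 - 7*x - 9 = -343*c^3 - 588*c^2 + 7*c + x^2*(8 - 14*c) + x*(147*c^2 + 77*c - 92) + 252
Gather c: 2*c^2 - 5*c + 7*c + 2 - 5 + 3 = 2*c^2 + 2*c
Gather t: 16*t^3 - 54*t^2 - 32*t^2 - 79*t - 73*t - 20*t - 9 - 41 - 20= 16*t^3 - 86*t^2 - 172*t - 70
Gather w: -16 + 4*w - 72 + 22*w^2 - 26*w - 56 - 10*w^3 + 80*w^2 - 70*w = -10*w^3 + 102*w^2 - 92*w - 144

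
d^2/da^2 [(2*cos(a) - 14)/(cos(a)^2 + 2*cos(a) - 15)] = 2*(-9*(1 - cos(2*a))^2*cos(a)/4 + 15*(1 - cos(2*a))^2/2 - 43*cos(a) + 218*cos(2*a) - 27*cos(3*a)/2 + cos(5*a)/2 - 18)/((cos(a) - 3)^3*(cos(a) + 5)^3)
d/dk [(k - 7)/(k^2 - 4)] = (k^2 - 2*k*(k - 7) - 4)/(k^2 - 4)^2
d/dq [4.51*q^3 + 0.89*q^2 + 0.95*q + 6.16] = 13.53*q^2 + 1.78*q + 0.95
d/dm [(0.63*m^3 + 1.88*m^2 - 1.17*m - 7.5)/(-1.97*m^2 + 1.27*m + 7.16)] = (-1.2411*m^4 + 1.6002*m^3 + 13.6151*m^2 - 2.6284*m + 1.1478)/(3.8809*m^4 - 5.0038*m^3 - 26.5975*m^2 + 18.1864*m + 51.2656)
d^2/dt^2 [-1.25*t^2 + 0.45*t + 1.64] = -2.50000000000000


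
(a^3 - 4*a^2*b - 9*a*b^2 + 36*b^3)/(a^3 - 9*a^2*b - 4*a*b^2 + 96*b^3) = (a - 3*b)/(a - 8*b)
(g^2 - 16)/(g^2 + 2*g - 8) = (g - 4)/(g - 2)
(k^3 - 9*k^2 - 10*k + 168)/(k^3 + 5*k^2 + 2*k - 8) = (k^2 - 13*k + 42)/(k^2 + k - 2)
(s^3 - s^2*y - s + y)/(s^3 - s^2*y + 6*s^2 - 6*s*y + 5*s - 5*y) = (s - 1)/(s + 5)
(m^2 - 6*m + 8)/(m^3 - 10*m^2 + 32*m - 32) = 1/(m - 4)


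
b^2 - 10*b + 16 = (b - 8)*(b - 2)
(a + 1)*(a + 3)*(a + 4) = a^3 + 8*a^2 + 19*a + 12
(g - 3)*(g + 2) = g^2 - g - 6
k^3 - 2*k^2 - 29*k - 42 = (k - 7)*(k + 2)*(k + 3)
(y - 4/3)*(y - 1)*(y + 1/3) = y^3 - 2*y^2 + 5*y/9 + 4/9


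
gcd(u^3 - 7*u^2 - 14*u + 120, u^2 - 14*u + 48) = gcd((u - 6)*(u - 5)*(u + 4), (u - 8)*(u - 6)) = u - 6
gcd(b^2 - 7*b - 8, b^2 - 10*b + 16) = b - 8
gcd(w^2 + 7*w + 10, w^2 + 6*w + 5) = w + 5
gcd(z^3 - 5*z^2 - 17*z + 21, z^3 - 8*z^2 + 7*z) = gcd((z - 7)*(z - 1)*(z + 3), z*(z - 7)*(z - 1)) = z^2 - 8*z + 7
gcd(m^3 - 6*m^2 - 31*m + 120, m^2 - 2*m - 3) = m - 3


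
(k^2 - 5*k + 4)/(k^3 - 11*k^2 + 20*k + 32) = (k - 1)/(k^2 - 7*k - 8)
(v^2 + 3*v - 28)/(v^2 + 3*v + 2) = (v^2 + 3*v - 28)/(v^2 + 3*v + 2)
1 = 1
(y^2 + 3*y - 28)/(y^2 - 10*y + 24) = (y + 7)/(y - 6)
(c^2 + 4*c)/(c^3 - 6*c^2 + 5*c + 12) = c*(c + 4)/(c^3 - 6*c^2 + 5*c + 12)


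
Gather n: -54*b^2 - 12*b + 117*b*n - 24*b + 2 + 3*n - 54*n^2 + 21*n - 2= -54*b^2 - 36*b - 54*n^2 + n*(117*b + 24)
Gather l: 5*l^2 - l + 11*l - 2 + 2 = 5*l^2 + 10*l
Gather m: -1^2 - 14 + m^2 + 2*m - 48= m^2 + 2*m - 63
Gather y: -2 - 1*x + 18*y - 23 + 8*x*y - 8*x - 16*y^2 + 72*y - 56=-9*x - 16*y^2 + y*(8*x + 90) - 81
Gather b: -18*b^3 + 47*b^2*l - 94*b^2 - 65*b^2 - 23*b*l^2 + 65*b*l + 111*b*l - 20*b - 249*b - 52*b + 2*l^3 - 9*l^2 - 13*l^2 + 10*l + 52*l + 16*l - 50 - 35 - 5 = -18*b^3 + b^2*(47*l - 159) + b*(-23*l^2 + 176*l - 321) + 2*l^3 - 22*l^2 + 78*l - 90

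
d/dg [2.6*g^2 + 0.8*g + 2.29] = 5.2*g + 0.8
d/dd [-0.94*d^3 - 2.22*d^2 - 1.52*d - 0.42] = -2.82*d^2 - 4.44*d - 1.52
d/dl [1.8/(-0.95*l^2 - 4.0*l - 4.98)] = (3.42*l + 7.2)/(0.95*l^2 + 4.0*l + 4.98)^2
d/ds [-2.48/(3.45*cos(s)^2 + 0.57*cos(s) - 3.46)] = -(17.112*cos(s) + 1.4136)*sin(s)/(3.45*cos(s)^2 + 0.57*cos(s) - 3.46)^2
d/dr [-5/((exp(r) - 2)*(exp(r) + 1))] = (10*exp(r) - 5)/(4*(exp(r) - 2)^2*cosh(r/2)^2)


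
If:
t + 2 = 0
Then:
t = -2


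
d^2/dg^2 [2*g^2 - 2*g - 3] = 4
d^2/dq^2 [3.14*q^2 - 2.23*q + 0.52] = 6.28000000000000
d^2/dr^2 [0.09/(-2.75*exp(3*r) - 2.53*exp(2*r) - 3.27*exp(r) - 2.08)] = ((2.2275*exp(2*r) + 0.9108*exp(r) + 0.2943)*(2.75*exp(3*r) + 2.53*exp(2*r) + 3.27*exp(r) + 2.08) - 0.09*(8.25*exp(2*r) + 5.06*exp(r) + 3.27)*(16.5*exp(2*r) + 10.12*exp(r) + 6.54)*exp(r))*exp(r)/(2.75*exp(3*r) + 2.53*exp(2*r) + 3.27*exp(r) + 2.08)^3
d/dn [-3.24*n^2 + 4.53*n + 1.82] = 4.53 - 6.48*n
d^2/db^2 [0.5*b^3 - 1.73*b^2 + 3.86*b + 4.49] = 3.0*b - 3.46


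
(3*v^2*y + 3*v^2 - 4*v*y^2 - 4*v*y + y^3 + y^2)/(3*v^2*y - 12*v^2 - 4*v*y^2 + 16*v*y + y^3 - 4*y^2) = (y + 1)/(y - 4)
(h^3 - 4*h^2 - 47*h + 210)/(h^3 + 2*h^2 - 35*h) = (h - 6)/h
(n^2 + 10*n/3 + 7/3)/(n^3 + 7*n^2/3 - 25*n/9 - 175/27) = 9*(n + 1)/(9*n^2 - 25)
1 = 1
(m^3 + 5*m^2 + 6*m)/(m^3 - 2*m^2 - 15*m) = (m + 2)/(m - 5)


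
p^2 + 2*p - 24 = (p - 4)*(p + 6)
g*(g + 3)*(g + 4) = g^3 + 7*g^2 + 12*g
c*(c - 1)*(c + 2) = c^3 + c^2 - 2*c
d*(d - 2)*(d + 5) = d^3 + 3*d^2 - 10*d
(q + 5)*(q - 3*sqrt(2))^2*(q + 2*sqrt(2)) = q^4 - 4*sqrt(2)*q^3 + 5*q^3 - 20*sqrt(2)*q^2 - 6*q^2 - 30*q + 36*sqrt(2)*q + 180*sqrt(2)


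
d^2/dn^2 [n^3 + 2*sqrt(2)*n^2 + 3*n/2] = 6*n + 4*sqrt(2)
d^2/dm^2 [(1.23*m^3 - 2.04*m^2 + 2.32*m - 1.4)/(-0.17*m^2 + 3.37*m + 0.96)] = (5.55111512312578e-17*m^5 + 8.88178419700125e-16*m^4 - 26.13611*m^3 - 21.635448*m^2 - 13.885512*m + 51.027736)/(0.004913*m^6 - 0.292179*m^5 + 5.708787*m^4 - 34.972849*m^3 - 32.237856*m^2 - 9.317376*m - 0.884736)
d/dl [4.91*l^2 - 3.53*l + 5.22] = 9.82*l - 3.53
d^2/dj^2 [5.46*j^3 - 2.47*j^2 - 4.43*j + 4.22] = 32.76*j - 4.94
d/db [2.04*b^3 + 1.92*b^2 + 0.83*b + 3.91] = 6.12*b^2 + 3.84*b + 0.83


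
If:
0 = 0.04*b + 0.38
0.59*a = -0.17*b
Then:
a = 2.74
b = -9.50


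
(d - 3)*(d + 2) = d^2 - d - 6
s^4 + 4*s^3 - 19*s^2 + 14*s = s*(s - 2)*(s - 1)*(s + 7)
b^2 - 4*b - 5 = (b - 5)*(b + 1)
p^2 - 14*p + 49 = (p - 7)^2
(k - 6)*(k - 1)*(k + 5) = k^3 - 2*k^2 - 29*k + 30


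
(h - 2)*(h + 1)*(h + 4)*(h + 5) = h^4 + 8*h^3 + 9*h^2 - 38*h - 40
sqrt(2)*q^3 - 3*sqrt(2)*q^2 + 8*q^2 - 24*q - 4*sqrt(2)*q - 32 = (q - 4)*(q + 4*sqrt(2))*(sqrt(2)*q + sqrt(2))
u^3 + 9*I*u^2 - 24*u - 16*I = (u + I)*(u + 4*I)^2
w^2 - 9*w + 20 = (w - 5)*(w - 4)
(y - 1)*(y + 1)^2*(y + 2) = y^4 + 3*y^3 + y^2 - 3*y - 2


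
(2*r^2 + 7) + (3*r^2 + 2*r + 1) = 5*r^2 + 2*r + 8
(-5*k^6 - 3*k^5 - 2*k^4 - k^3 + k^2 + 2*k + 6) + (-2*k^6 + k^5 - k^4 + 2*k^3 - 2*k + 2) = -7*k^6 - 2*k^5 - 3*k^4 + k^3 + k^2 + 8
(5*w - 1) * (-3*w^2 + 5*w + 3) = -15*w^3 + 28*w^2 + 10*w - 3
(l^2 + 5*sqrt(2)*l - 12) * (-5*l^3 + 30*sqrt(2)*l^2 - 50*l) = -5*l^5 + 5*sqrt(2)*l^4 + 310*l^3 - 610*sqrt(2)*l^2 + 600*l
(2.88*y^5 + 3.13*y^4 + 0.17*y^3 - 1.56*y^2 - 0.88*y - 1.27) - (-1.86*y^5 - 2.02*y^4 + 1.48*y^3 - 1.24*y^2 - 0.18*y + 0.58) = 4.74*y^5 + 5.15*y^4 - 1.31*y^3 - 0.32*y^2 - 0.7*y - 1.85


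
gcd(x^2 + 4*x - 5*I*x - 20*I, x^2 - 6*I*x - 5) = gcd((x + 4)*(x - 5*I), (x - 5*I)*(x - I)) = x - 5*I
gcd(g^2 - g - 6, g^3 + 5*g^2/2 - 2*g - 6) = g + 2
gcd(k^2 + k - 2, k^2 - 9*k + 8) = k - 1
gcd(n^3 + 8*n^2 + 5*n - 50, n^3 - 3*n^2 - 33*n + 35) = n + 5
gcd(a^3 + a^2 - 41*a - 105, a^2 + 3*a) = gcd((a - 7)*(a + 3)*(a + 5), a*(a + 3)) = a + 3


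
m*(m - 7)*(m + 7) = m^3 - 49*m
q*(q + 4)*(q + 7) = q^3 + 11*q^2 + 28*q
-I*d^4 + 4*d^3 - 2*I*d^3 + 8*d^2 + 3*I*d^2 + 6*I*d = d*(d + 2)*(d + 3*I)*(-I*d + 1)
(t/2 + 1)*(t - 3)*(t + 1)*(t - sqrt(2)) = t^4/2 - sqrt(2)*t^3/2 - 7*t^2/2 - 3*t + 7*sqrt(2)*t/2 + 3*sqrt(2)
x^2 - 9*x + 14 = (x - 7)*(x - 2)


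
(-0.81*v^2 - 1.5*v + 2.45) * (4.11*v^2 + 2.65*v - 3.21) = -3.3291*v^4 - 8.3115*v^3 + 8.6946*v^2 + 11.3075*v - 7.8645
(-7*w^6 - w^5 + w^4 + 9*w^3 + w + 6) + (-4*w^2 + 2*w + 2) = -7*w^6 - w^5 + w^4 + 9*w^3 - 4*w^2 + 3*w + 8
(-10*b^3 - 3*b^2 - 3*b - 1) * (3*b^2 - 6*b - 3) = -30*b^5 + 51*b^4 + 39*b^3 + 24*b^2 + 15*b + 3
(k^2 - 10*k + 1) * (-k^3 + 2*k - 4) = -k^5 + 10*k^4 + k^3 - 24*k^2 + 42*k - 4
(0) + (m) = m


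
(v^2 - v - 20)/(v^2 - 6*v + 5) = (v + 4)/(v - 1)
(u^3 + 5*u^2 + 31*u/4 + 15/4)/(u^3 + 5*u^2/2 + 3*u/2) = (u + 5/2)/u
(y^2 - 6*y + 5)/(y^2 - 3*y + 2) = (y - 5)/(y - 2)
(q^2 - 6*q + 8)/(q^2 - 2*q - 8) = (q - 2)/(q + 2)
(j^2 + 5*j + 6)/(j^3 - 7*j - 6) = (j + 3)/(j^2 - 2*j - 3)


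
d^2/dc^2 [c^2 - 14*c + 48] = 2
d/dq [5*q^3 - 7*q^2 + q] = 15*q^2 - 14*q + 1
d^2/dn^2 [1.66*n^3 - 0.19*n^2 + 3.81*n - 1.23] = 9.96*n - 0.38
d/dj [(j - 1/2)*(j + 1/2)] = 2*j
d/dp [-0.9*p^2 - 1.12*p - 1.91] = -1.8*p - 1.12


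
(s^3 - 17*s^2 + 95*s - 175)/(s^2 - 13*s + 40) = (s^2 - 12*s + 35)/(s - 8)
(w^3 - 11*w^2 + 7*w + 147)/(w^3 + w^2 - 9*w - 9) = (w^2 - 14*w + 49)/(w^2 - 2*w - 3)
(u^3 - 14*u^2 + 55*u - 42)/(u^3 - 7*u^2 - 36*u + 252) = (u - 1)/(u + 6)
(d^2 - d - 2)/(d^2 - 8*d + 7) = (d^2 - d - 2)/(d^2 - 8*d + 7)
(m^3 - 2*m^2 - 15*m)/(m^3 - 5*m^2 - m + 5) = m*(m + 3)/(m^2 - 1)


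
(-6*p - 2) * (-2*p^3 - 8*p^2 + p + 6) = 12*p^4 + 52*p^3 + 10*p^2 - 38*p - 12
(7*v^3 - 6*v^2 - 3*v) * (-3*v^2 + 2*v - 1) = -21*v^5 + 32*v^4 - 10*v^3 + 3*v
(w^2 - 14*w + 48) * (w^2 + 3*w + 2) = w^4 - 11*w^3 + 8*w^2 + 116*w + 96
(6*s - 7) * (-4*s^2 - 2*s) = -24*s^3 + 16*s^2 + 14*s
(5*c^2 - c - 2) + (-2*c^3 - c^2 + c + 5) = -2*c^3 + 4*c^2 + 3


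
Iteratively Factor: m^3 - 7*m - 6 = (m + 2)*(m^2 - 2*m - 3) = (m + 1)*(m + 2)*(m - 3)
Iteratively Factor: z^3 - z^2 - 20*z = (z - 5)*(z^2 + 4*z) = (z - 5)*(z + 4)*(z)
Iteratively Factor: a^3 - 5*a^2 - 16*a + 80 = (a - 5)*(a^2 - 16) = (a - 5)*(a - 4)*(a + 4)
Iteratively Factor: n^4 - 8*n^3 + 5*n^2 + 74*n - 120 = (n + 3)*(n^3 - 11*n^2 + 38*n - 40) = (n - 2)*(n + 3)*(n^2 - 9*n + 20) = (n - 5)*(n - 2)*(n + 3)*(n - 4)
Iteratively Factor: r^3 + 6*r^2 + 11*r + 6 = (r + 2)*(r^2 + 4*r + 3) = (r + 1)*(r + 2)*(r + 3)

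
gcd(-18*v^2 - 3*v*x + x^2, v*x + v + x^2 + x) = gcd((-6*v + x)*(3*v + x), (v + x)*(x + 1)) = 1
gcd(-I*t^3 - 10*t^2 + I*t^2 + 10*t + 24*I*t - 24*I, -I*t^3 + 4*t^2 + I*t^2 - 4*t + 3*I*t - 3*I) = t - 1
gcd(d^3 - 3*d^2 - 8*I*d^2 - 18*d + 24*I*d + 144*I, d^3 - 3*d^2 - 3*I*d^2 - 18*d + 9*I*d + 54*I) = d^2 - 3*d - 18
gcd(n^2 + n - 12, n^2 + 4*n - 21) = n - 3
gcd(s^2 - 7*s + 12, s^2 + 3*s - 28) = s - 4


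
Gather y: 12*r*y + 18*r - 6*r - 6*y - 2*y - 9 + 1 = 12*r + y*(12*r - 8) - 8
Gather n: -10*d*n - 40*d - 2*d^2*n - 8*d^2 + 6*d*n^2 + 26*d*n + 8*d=-8*d^2 + 6*d*n^2 - 32*d + n*(-2*d^2 + 16*d)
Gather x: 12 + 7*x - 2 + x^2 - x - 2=x^2 + 6*x + 8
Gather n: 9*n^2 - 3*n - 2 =9*n^2 - 3*n - 2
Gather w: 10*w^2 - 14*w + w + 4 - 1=10*w^2 - 13*w + 3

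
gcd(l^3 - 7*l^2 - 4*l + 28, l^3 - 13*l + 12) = 1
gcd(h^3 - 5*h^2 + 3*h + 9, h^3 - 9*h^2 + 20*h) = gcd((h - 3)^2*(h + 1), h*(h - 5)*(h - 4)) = 1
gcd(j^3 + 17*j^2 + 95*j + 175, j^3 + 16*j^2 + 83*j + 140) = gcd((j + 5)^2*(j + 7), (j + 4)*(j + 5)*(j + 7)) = j^2 + 12*j + 35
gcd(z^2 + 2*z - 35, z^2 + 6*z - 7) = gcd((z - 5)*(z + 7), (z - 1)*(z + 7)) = z + 7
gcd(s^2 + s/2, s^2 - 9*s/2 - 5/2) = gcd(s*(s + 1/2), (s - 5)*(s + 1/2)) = s + 1/2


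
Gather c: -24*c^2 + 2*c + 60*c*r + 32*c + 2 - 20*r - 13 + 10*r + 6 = -24*c^2 + c*(60*r + 34) - 10*r - 5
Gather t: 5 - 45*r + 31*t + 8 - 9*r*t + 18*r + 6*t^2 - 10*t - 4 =-27*r + 6*t^2 + t*(21 - 9*r) + 9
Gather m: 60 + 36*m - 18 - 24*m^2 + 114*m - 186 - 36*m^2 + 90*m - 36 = -60*m^2 + 240*m - 180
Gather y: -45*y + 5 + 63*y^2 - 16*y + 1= 63*y^2 - 61*y + 6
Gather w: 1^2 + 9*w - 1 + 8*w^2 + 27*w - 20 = 8*w^2 + 36*w - 20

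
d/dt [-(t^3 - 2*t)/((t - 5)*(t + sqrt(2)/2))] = 2*(2*t*(t - 5)*(t^2 - 2) + t*(2*t + sqrt(2))*(t^2 - 2) + (2 - 3*t^2)*(t - 5)*(2*t + sqrt(2)))/((t - 5)^2*(2*t + sqrt(2))^2)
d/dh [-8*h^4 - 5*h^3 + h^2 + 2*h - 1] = -32*h^3 - 15*h^2 + 2*h + 2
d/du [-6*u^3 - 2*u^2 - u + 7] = -18*u^2 - 4*u - 1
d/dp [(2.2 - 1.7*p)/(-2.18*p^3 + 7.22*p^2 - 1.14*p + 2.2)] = (-7.412*p^3 + 26.662*p^2 - 31.768*p - 1.232)/(4.7524*p^6 - 31.4792*p^5 + 57.0988*p^4 - 26.0536*p^3 + 33.0676*p^2 - 5.016*p + 4.84)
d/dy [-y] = -1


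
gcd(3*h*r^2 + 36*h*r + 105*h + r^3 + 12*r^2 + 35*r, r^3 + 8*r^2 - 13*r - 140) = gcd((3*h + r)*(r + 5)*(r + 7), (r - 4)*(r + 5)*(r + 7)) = r^2 + 12*r + 35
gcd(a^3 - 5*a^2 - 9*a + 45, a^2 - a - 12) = a + 3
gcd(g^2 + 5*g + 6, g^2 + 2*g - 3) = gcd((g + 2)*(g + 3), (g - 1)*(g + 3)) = g + 3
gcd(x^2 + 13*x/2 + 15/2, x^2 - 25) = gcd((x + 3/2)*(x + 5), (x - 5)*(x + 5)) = x + 5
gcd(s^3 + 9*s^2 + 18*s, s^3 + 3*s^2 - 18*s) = s^2 + 6*s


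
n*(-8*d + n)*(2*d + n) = -16*d^2*n - 6*d*n^2 + n^3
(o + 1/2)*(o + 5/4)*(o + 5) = o^3 + 27*o^2/4 + 75*o/8 + 25/8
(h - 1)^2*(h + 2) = h^3 - 3*h + 2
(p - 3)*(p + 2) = p^2 - p - 6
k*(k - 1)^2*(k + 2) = k^4 - 3*k^2 + 2*k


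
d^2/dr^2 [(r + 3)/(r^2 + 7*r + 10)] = 2*((r + 3)*(2*r + 7)^2 - (3*r + 10)*(r^2 + 7*r + 10))/(r^2 + 7*r + 10)^3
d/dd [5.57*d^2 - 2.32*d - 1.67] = 11.14*d - 2.32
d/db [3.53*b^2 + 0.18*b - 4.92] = 7.06*b + 0.18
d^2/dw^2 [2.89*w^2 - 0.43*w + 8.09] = 5.78000000000000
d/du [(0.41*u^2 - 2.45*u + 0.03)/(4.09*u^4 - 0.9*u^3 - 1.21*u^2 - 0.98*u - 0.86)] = (-3.3538*u^5 + 30.4305*u^4 - 4.9008*u^3 - 3.2853*u^2 - 0.6326*u + 2.1364)/(16.7281*u^8 - 7.362*u^7 - 9.0878*u^6 - 5.8384*u^5 - 3.8067*u^4 + 3.9196*u^3 + 3.0416*u^2 + 1.6856*u + 0.7396)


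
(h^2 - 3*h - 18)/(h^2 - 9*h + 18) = (h + 3)/(h - 3)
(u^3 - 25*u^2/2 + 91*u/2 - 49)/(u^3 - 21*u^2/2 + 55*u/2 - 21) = (2*u - 7)/(2*u - 3)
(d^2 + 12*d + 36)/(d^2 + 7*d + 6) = (d + 6)/(d + 1)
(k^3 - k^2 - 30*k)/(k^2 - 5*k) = (k^2 - k - 30)/(k - 5)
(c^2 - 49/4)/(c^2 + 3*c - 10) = (c^2 - 49/4)/(c^2 + 3*c - 10)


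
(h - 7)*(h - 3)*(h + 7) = h^3 - 3*h^2 - 49*h + 147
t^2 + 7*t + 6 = (t + 1)*(t + 6)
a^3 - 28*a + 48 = (a - 4)*(a - 2)*(a + 6)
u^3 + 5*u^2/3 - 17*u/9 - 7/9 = (u - 1)*(u + 1/3)*(u + 7/3)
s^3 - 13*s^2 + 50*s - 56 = (s - 7)*(s - 4)*(s - 2)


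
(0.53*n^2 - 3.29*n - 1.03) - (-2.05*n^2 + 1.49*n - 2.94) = 2.58*n^2 - 4.78*n + 1.91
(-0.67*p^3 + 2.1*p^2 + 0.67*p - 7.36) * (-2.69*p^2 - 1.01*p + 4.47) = 1.8023*p^5 - 4.9723*p^4 - 6.9182*p^3 + 28.5087*p^2 + 10.4285*p - 32.8992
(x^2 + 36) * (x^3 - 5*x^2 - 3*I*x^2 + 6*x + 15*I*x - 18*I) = x^5 - 5*x^4 - 3*I*x^4 + 42*x^3 + 15*I*x^3 - 180*x^2 - 126*I*x^2 + 216*x + 540*I*x - 648*I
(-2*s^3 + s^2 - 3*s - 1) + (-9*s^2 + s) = -2*s^3 - 8*s^2 - 2*s - 1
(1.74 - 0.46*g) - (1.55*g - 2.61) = 4.35 - 2.01*g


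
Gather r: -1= -1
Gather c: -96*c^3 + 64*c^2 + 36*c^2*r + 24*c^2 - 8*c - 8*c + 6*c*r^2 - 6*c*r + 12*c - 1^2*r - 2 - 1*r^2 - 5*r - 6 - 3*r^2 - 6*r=-96*c^3 + c^2*(36*r + 88) + c*(6*r^2 - 6*r - 4) - 4*r^2 - 12*r - 8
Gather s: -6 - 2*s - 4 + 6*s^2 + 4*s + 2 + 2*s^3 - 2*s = 2*s^3 + 6*s^2 - 8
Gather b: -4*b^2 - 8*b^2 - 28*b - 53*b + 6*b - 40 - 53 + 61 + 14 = -12*b^2 - 75*b - 18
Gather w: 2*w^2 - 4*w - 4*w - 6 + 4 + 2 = 2*w^2 - 8*w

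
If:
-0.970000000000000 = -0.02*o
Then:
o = 48.50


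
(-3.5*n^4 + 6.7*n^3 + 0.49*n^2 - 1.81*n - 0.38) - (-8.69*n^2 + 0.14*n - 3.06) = -3.5*n^4 + 6.7*n^3 + 9.18*n^2 - 1.95*n + 2.68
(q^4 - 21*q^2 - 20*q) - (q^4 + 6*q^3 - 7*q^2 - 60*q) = -6*q^3 - 14*q^2 + 40*q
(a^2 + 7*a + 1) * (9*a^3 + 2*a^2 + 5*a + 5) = 9*a^5 + 65*a^4 + 28*a^3 + 42*a^2 + 40*a + 5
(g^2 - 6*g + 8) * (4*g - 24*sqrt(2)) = 4*g^3 - 24*sqrt(2)*g^2 - 24*g^2 + 32*g + 144*sqrt(2)*g - 192*sqrt(2)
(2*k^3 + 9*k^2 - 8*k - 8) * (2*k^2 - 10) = 4*k^5 + 18*k^4 - 36*k^3 - 106*k^2 + 80*k + 80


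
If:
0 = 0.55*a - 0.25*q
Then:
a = 0.454545454545455*q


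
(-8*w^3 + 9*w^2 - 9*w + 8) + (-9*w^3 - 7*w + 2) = -17*w^3 + 9*w^2 - 16*w + 10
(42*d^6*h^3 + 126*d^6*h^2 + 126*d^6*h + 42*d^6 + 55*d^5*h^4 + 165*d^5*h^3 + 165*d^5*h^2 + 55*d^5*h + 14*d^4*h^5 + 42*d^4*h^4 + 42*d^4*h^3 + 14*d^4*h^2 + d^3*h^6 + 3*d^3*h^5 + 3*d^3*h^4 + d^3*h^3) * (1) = 42*d^6*h^3 + 126*d^6*h^2 + 126*d^6*h + 42*d^6 + 55*d^5*h^4 + 165*d^5*h^3 + 165*d^5*h^2 + 55*d^5*h + 14*d^4*h^5 + 42*d^4*h^4 + 42*d^4*h^3 + 14*d^4*h^2 + d^3*h^6 + 3*d^3*h^5 + 3*d^3*h^4 + d^3*h^3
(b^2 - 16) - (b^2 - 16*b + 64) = 16*b - 80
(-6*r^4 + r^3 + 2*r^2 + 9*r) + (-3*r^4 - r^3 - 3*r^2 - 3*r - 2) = -9*r^4 - r^2 + 6*r - 2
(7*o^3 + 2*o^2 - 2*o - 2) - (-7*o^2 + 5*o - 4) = 7*o^3 + 9*o^2 - 7*o + 2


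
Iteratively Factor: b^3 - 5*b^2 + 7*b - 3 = (b - 3)*(b^2 - 2*b + 1) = (b - 3)*(b - 1)*(b - 1)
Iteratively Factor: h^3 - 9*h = (h)*(h^2 - 9) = h*(h + 3)*(h - 3)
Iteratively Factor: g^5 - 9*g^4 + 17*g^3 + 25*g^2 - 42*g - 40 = (g - 2)*(g^4 - 7*g^3 + 3*g^2 + 31*g + 20) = (g - 4)*(g - 2)*(g^3 - 3*g^2 - 9*g - 5) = (g - 5)*(g - 4)*(g - 2)*(g^2 + 2*g + 1) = (g - 5)*(g - 4)*(g - 2)*(g + 1)*(g + 1)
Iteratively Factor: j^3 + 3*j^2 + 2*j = (j)*(j^2 + 3*j + 2) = j*(j + 1)*(j + 2)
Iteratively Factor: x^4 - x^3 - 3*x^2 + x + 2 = (x + 1)*(x^3 - 2*x^2 - x + 2) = (x + 1)^2*(x^2 - 3*x + 2) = (x - 2)*(x + 1)^2*(x - 1)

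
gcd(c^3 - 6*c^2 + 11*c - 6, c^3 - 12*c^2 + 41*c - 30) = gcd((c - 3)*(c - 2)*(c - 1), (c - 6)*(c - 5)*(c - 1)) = c - 1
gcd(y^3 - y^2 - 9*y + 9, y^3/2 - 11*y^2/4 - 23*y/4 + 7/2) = 1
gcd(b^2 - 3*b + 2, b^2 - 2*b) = b - 2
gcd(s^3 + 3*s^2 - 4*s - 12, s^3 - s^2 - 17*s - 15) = s + 3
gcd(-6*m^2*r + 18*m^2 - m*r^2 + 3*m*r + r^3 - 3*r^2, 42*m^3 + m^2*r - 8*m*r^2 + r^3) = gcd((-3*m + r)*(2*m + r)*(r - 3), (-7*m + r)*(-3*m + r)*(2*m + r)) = -6*m^2 - m*r + r^2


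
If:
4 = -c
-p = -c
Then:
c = -4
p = -4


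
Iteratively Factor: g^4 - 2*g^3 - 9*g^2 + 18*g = (g)*(g^3 - 2*g^2 - 9*g + 18) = g*(g + 3)*(g^2 - 5*g + 6) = g*(g - 3)*(g + 3)*(g - 2)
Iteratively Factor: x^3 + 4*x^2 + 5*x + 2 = (x + 1)*(x^2 + 3*x + 2) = (x + 1)*(x + 2)*(x + 1)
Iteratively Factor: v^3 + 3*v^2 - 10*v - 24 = (v + 2)*(v^2 + v - 12) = (v + 2)*(v + 4)*(v - 3)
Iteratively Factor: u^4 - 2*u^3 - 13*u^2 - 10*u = (u - 5)*(u^3 + 3*u^2 + 2*u) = u*(u - 5)*(u^2 + 3*u + 2) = u*(u - 5)*(u + 2)*(u + 1)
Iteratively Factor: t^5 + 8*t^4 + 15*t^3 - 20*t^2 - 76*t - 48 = (t - 2)*(t^4 + 10*t^3 + 35*t^2 + 50*t + 24) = (t - 2)*(t + 3)*(t^3 + 7*t^2 + 14*t + 8) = (t - 2)*(t + 1)*(t + 3)*(t^2 + 6*t + 8) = (t - 2)*(t + 1)*(t + 2)*(t + 3)*(t + 4)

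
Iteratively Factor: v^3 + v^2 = (v)*(v^2 + v) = v^2*(v + 1)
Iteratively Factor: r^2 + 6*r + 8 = (r + 2)*(r + 4)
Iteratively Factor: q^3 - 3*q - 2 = (q - 2)*(q^2 + 2*q + 1) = (q - 2)*(q + 1)*(q + 1)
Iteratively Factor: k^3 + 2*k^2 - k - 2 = (k + 1)*(k^2 + k - 2) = (k - 1)*(k + 1)*(k + 2)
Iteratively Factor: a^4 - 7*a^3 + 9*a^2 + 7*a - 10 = (a - 1)*(a^3 - 6*a^2 + 3*a + 10) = (a - 2)*(a - 1)*(a^2 - 4*a - 5) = (a - 2)*(a - 1)*(a + 1)*(a - 5)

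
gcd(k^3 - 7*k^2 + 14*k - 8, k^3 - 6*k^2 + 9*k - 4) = k^2 - 5*k + 4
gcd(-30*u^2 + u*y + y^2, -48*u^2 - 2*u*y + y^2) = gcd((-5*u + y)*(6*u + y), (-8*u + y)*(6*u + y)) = 6*u + y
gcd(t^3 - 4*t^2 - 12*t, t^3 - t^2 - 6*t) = t^2 + 2*t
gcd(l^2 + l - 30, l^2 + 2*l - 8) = 1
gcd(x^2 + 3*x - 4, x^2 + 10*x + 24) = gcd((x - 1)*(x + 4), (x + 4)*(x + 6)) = x + 4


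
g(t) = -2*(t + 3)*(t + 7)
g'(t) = -4*t - 20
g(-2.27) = -6.91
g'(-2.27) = -10.92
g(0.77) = -58.59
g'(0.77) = -23.08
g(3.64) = -141.30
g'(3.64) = -34.56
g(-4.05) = 6.20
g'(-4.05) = -3.80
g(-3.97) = 5.88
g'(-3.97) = -4.12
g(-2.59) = -3.62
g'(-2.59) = -9.64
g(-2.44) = -5.11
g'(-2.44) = -10.24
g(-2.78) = -1.86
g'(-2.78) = -8.88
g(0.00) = -42.00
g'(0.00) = -20.00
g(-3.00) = 0.00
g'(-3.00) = -8.00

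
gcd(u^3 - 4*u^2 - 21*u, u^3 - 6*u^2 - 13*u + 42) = u^2 - 4*u - 21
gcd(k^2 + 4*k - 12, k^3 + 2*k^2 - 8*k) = k - 2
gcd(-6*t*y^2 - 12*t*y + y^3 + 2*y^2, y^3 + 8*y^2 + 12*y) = y^2 + 2*y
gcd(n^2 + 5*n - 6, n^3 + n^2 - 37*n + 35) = n - 1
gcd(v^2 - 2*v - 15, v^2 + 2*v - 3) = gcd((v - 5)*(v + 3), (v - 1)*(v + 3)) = v + 3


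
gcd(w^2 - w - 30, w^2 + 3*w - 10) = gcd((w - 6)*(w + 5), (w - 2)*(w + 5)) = w + 5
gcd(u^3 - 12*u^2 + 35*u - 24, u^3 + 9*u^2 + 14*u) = 1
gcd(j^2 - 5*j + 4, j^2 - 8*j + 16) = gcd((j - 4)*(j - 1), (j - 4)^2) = j - 4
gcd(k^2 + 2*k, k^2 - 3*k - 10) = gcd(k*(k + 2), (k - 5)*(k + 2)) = k + 2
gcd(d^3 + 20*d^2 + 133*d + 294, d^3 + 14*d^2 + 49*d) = d^2 + 14*d + 49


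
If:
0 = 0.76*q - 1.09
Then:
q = 1.43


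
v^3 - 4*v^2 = v^2*(v - 4)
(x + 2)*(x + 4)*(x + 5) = x^3 + 11*x^2 + 38*x + 40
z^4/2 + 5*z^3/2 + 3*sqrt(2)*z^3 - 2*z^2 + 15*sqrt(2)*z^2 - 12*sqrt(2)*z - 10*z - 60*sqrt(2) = (z/2 + 1)*(z - 2)*(z + 5)*(z + 6*sqrt(2))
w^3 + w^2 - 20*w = w*(w - 4)*(w + 5)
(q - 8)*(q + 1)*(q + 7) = q^3 - 57*q - 56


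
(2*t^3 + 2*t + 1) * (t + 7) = 2*t^4 + 14*t^3 + 2*t^2 + 15*t + 7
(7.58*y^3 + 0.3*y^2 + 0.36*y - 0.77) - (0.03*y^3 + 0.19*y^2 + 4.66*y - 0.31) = 7.55*y^3 + 0.11*y^2 - 4.3*y - 0.46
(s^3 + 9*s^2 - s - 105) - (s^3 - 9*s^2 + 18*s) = 18*s^2 - 19*s - 105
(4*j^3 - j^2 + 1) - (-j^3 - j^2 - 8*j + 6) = 5*j^3 + 8*j - 5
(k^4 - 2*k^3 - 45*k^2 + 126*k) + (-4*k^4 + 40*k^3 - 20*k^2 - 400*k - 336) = -3*k^4 + 38*k^3 - 65*k^2 - 274*k - 336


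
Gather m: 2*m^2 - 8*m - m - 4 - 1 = 2*m^2 - 9*m - 5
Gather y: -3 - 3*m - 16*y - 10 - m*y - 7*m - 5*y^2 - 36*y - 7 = -10*m - 5*y^2 + y*(-m - 52) - 20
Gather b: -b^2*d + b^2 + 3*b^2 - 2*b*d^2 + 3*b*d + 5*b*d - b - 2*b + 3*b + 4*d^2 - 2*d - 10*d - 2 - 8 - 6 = b^2*(4 - d) + b*(-2*d^2 + 8*d) + 4*d^2 - 12*d - 16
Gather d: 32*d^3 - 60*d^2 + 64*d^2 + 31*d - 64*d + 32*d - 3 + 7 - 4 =32*d^3 + 4*d^2 - d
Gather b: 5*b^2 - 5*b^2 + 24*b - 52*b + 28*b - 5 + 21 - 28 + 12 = 0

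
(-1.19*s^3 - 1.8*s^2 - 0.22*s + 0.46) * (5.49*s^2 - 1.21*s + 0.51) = -6.5331*s^5 - 8.4421*s^4 + 0.3633*s^3 + 1.8736*s^2 - 0.6688*s + 0.2346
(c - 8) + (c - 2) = 2*c - 10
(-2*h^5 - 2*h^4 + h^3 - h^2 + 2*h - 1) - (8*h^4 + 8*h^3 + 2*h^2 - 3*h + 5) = -2*h^5 - 10*h^4 - 7*h^3 - 3*h^2 + 5*h - 6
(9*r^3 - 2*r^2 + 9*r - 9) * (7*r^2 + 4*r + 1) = 63*r^5 + 22*r^4 + 64*r^3 - 29*r^2 - 27*r - 9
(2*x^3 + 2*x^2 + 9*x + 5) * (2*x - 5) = 4*x^4 - 6*x^3 + 8*x^2 - 35*x - 25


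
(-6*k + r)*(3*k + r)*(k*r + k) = -18*k^3*r - 18*k^3 - 3*k^2*r^2 - 3*k^2*r + k*r^3 + k*r^2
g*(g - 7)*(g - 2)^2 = g^4 - 11*g^3 + 32*g^2 - 28*g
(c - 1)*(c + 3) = c^2 + 2*c - 3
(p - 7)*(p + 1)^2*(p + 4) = p^4 - p^3 - 33*p^2 - 59*p - 28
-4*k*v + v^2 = v*(-4*k + v)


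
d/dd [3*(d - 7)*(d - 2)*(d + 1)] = 9*d^2 - 48*d + 15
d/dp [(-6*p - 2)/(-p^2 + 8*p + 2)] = 2*(-3*p^2 - 2*p + 2)/(p^4 - 16*p^3 + 60*p^2 + 32*p + 4)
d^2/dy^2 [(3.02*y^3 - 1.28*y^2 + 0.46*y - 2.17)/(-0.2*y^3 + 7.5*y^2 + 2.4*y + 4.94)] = (-4.44089209850063e-16*y^7 - 8.95760000000001*y^6 - 8.80799999999954*y^5 - 26.93712*y^4 + 56.3449600000002*y^3 + 221.29692*y^2 - 92.7114720000001*y - 62.417864)/(0.008*y^9 - 0.9*y^8 + 33.462*y^7 - 400.8678*y^6 - 357.084*y^5 - 948.9978*y^4 - 532.70184*y^3 - 634.4442*y^2 - 175.70592*y - 120.553784)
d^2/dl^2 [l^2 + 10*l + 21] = 2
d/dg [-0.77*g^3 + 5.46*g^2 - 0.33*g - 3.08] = -2.31*g^2 + 10.92*g - 0.33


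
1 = 1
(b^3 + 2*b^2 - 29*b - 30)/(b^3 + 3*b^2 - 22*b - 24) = (b - 5)/(b - 4)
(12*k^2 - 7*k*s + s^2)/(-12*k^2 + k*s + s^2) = (-4*k + s)/(4*k + s)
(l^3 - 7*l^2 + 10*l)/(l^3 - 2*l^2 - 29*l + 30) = l*(l^2 - 7*l + 10)/(l^3 - 2*l^2 - 29*l + 30)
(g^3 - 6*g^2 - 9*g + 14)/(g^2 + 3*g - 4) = (g^2 - 5*g - 14)/(g + 4)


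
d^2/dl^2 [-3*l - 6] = 0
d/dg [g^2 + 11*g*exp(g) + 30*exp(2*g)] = 11*g*exp(g) + 2*g + 60*exp(2*g) + 11*exp(g)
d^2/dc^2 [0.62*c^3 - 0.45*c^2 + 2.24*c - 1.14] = 3.72*c - 0.9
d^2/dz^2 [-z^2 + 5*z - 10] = -2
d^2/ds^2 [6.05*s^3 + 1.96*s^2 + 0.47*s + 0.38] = 36.3*s + 3.92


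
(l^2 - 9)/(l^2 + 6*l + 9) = (l - 3)/(l + 3)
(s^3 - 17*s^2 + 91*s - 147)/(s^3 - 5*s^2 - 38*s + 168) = (s^2 - 10*s + 21)/(s^2 + 2*s - 24)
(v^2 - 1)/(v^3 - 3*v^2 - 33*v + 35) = (v + 1)/(v^2 - 2*v - 35)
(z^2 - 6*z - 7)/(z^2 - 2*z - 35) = (z + 1)/(z + 5)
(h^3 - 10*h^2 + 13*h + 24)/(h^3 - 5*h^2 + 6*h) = (h^2 - 7*h - 8)/(h*(h - 2))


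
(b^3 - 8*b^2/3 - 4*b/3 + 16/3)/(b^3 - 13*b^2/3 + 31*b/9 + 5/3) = 3*(3*b^3 - 8*b^2 - 4*b + 16)/(9*b^3 - 39*b^2 + 31*b + 15)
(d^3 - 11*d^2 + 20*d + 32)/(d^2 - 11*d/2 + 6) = 2*(d^2 - 7*d - 8)/(2*d - 3)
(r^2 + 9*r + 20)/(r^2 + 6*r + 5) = (r + 4)/(r + 1)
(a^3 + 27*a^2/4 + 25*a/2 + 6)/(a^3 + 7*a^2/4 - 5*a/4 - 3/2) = (a + 4)/(a - 1)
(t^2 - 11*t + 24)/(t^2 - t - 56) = (t - 3)/(t + 7)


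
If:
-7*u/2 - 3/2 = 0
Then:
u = -3/7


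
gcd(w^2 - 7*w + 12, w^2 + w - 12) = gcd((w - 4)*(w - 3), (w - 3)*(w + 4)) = w - 3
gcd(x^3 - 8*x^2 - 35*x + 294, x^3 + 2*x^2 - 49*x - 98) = x - 7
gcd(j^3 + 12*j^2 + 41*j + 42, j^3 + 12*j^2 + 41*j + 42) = j^3 + 12*j^2 + 41*j + 42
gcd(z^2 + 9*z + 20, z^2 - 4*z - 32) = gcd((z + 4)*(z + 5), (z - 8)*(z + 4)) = z + 4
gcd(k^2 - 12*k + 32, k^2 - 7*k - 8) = k - 8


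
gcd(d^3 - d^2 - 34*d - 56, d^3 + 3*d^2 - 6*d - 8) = d + 4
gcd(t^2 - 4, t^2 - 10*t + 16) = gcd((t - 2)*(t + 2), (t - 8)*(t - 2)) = t - 2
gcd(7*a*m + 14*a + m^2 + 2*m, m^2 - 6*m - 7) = 1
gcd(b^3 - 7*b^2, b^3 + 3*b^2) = b^2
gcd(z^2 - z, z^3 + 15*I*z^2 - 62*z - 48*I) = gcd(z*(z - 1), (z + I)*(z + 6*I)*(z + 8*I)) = 1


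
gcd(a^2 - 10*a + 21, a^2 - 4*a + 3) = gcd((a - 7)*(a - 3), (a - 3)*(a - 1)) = a - 3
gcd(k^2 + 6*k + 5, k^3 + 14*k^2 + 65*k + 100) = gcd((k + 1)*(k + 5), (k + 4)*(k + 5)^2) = k + 5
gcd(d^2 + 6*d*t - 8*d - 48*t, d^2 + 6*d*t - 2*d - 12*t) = d + 6*t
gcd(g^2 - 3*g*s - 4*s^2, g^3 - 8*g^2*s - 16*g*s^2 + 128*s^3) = -g + 4*s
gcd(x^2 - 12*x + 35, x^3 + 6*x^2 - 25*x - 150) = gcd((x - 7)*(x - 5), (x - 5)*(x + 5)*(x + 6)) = x - 5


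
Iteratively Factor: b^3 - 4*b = (b + 2)*(b^2 - 2*b) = b*(b + 2)*(b - 2)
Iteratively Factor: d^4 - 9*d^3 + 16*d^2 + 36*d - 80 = (d + 2)*(d^3 - 11*d^2 + 38*d - 40) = (d - 4)*(d + 2)*(d^2 - 7*d + 10) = (d - 4)*(d - 2)*(d + 2)*(d - 5)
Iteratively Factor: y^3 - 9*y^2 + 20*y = (y)*(y^2 - 9*y + 20) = y*(y - 4)*(y - 5)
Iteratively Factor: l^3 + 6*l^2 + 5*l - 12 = (l + 3)*(l^2 + 3*l - 4) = (l - 1)*(l + 3)*(l + 4)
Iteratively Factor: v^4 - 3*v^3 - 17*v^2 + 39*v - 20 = (v + 4)*(v^3 - 7*v^2 + 11*v - 5) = (v - 1)*(v + 4)*(v^2 - 6*v + 5) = (v - 1)^2*(v + 4)*(v - 5)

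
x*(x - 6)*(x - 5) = x^3 - 11*x^2 + 30*x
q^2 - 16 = (q - 4)*(q + 4)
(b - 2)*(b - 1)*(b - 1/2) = b^3 - 7*b^2/2 + 7*b/2 - 1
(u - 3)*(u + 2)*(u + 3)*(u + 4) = u^4 + 6*u^3 - u^2 - 54*u - 72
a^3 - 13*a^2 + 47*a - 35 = (a - 7)*(a - 5)*(a - 1)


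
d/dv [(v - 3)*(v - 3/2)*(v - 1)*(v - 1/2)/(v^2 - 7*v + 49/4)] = 2*(8*v^4 - 80*v^3 + 252*v^2 - 293*v + 108)/(8*v^3 - 84*v^2 + 294*v - 343)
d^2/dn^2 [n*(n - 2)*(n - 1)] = 6*n - 6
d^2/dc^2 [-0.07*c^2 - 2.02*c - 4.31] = -0.140000000000000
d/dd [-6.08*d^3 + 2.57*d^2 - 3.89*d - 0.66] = -18.24*d^2 + 5.14*d - 3.89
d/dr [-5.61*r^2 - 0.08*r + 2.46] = -11.22*r - 0.08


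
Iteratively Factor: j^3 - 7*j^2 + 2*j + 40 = (j + 2)*(j^2 - 9*j + 20) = (j - 4)*(j + 2)*(j - 5)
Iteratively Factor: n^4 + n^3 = (n + 1)*(n^3) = n*(n + 1)*(n^2) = n^2*(n + 1)*(n)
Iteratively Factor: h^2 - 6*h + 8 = (h - 2)*(h - 4)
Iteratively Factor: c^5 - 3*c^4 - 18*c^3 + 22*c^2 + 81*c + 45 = (c + 1)*(c^4 - 4*c^3 - 14*c^2 + 36*c + 45) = (c - 5)*(c + 1)*(c^3 + c^2 - 9*c - 9) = (c - 5)*(c + 1)*(c + 3)*(c^2 - 2*c - 3) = (c - 5)*(c + 1)^2*(c + 3)*(c - 3)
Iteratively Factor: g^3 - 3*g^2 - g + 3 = (g - 3)*(g^2 - 1) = (g - 3)*(g - 1)*(g + 1)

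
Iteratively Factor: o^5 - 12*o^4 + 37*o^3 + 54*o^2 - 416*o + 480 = (o - 4)*(o^4 - 8*o^3 + 5*o^2 + 74*o - 120) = (o - 4)^2*(o^3 - 4*o^2 - 11*o + 30) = (o - 4)^2*(o + 3)*(o^2 - 7*o + 10) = (o - 4)^2*(o - 2)*(o + 3)*(o - 5)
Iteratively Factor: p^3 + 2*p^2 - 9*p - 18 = (p - 3)*(p^2 + 5*p + 6) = (p - 3)*(p + 3)*(p + 2)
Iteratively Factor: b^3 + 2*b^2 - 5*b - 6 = (b + 3)*(b^2 - b - 2) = (b + 1)*(b + 3)*(b - 2)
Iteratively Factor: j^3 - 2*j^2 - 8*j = (j - 4)*(j^2 + 2*j) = (j - 4)*(j + 2)*(j)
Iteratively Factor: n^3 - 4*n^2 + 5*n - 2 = (n - 2)*(n^2 - 2*n + 1) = (n - 2)*(n - 1)*(n - 1)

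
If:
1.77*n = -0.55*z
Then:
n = -0.310734463276836*z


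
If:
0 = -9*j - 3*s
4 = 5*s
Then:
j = -4/15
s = 4/5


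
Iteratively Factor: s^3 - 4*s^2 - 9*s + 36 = (s + 3)*(s^2 - 7*s + 12) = (s - 3)*(s + 3)*(s - 4)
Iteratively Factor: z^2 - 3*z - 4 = (z + 1)*(z - 4)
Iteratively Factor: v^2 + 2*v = (v)*(v + 2)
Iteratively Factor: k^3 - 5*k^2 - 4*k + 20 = (k - 5)*(k^2 - 4) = (k - 5)*(k + 2)*(k - 2)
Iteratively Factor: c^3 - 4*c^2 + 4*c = (c - 2)*(c^2 - 2*c) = c*(c - 2)*(c - 2)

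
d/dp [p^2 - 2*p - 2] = 2*p - 2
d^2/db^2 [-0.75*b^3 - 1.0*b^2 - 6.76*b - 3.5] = -4.5*b - 2.0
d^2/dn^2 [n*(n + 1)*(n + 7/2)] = 6*n + 9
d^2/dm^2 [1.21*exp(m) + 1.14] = 1.21*exp(m)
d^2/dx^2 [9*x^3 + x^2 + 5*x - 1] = 54*x + 2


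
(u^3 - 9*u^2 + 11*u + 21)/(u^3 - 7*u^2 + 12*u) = (u^2 - 6*u - 7)/(u*(u - 4))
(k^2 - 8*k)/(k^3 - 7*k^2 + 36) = k*(k - 8)/(k^3 - 7*k^2 + 36)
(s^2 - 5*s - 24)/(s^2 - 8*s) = (s + 3)/s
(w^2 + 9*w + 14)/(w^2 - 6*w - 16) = (w + 7)/(w - 8)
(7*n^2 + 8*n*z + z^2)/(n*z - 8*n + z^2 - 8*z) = (7*n + z)/(z - 8)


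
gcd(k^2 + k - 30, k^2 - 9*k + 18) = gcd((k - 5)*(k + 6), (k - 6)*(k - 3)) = 1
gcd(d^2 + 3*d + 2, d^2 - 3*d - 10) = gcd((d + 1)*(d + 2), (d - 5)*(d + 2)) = d + 2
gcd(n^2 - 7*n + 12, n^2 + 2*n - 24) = n - 4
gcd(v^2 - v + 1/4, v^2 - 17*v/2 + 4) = v - 1/2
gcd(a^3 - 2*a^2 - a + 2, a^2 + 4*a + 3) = a + 1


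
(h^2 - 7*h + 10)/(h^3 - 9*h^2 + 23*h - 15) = (h - 2)/(h^2 - 4*h + 3)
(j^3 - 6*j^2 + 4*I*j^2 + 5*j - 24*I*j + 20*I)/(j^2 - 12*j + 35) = (j^2 + j*(-1 + 4*I) - 4*I)/(j - 7)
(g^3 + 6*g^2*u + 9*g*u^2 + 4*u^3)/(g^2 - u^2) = (-g^2 - 5*g*u - 4*u^2)/(-g + u)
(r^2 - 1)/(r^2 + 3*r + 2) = (r - 1)/(r + 2)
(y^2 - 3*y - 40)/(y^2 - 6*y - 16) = (y + 5)/(y + 2)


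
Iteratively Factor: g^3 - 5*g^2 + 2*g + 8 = (g - 4)*(g^2 - g - 2) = (g - 4)*(g + 1)*(g - 2)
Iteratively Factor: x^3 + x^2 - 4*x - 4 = (x - 2)*(x^2 + 3*x + 2) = (x - 2)*(x + 2)*(x + 1)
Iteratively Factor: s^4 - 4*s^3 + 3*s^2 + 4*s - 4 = (s - 2)*(s^3 - 2*s^2 - s + 2) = (s - 2)*(s + 1)*(s^2 - 3*s + 2) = (s - 2)^2*(s + 1)*(s - 1)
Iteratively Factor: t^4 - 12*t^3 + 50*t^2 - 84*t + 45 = (t - 3)*(t^3 - 9*t^2 + 23*t - 15) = (t - 5)*(t - 3)*(t^2 - 4*t + 3) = (t - 5)*(t - 3)^2*(t - 1)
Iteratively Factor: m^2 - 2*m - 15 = (m + 3)*(m - 5)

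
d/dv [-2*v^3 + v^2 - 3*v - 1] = -6*v^2 + 2*v - 3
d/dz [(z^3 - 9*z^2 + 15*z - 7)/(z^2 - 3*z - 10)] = (z^4 - 6*z^3 - 18*z^2 + 194*z - 171)/(z^4 - 6*z^3 - 11*z^2 + 60*z + 100)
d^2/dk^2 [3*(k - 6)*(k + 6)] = 6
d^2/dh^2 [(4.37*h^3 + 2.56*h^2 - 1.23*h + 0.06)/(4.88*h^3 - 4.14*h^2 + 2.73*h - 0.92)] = (4.54747350886464e-13*h^7 + 298.505696*h^6 - 525.0636*h^5 + 197.048544*h^4 + 221.838578*h^3 - 179.657496*h^2 + 47.849016*h - 1.407676)/(116.214272*h^9 - 295.774848*h^8 + 445.96368*h^7 - 467.614104*h^6 + 361.005444*h^5 - 213.409962*h^4 + 95.125857*h^3 - 31.082292*h^2 + 6.932016*h - 0.778688)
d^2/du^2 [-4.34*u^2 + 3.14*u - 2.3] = -8.68000000000000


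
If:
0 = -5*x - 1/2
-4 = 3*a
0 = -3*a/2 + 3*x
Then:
No Solution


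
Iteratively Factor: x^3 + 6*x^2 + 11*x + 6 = (x + 1)*(x^2 + 5*x + 6) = (x + 1)*(x + 3)*(x + 2)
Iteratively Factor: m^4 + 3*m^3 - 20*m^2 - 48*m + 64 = (m - 1)*(m^3 + 4*m^2 - 16*m - 64) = (m - 1)*(m + 4)*(m^2 - 16) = (m - 4)*(m - 1)*(m + 4)*(m + 4)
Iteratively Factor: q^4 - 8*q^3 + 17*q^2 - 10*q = (q)*(q^3 - 8*q^2 + 17*q - 10) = q*(q - 2)*(q^2 - 6*q + 5) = q*(q - 2)*(q - 1)*(q - 5)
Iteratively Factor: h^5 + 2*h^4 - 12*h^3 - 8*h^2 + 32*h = (h - 2)*(h^4 + 4*h^3 - 4*h^2 - 16*h) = h*(h - 2)*(h^3 + 4*h^2 - 4*h - 16) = h*(h - 2)*(h + 2)*(h^2 + 2*h - 8) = h*(h - 2)*(h + 2)*(h + 4)*(h - 2)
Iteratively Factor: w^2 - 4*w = (w)*(w - 4)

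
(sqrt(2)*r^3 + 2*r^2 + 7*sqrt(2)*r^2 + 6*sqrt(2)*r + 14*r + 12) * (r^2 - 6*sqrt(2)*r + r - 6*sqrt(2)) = sqrt(2)*r^5 - 10*r^4 + 8*sqrt(2)*r^4 - 80*r^3 + sqrt(2)*r^3 - 130*r^2 - 90*sqrt(2)*r^2 - 156*sqrt(2)*r - 60*r - 72*sqrt(2)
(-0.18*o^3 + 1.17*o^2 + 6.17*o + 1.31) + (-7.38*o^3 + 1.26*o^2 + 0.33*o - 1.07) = -7.56*o^3 + 2.43*o^2 + 6.5*o + 0.24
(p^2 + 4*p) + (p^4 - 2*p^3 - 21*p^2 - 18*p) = p^4 - 2*p^3 - 20*p^2 - 14*p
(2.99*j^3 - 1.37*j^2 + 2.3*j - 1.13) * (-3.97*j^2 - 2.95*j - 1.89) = -11.8703*j^5 - 3.3816*j^4 - 10.7406*j^3 + 0.290399999999999*j^2 - 1.0135*j + 2.1357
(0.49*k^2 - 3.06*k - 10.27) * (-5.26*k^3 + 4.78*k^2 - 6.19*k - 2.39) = -2.5774*k^5 + 18.4378*k^4 + 36.3603*k^3 - 31.3203*k^2 + 70.8847*k + 24.5453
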